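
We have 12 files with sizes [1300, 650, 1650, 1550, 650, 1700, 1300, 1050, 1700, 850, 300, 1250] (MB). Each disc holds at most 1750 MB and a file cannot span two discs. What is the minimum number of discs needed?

Total = 1700 + 1700 + 1650 + 1550 + 1300 + 1300 + 1250 + 1050 + 850 + 650 + 650 + 300 = 13950 MB.
Lower bound: ⌈13950/1750⌉ = 8 discs.
A packing using 9 discs:
  disc 1: 1700 = 1700
  disc 2: 1700 = 1700
  disc 3: 1650 = 1650
  disc 4: 1550 = 1550
  disc 5: 1300 + 300 = 1600
  disc 6: 1300 = 1300
  disc 7: 1250 = 1250
  disc 8: 1050 + 650 = 1700
  disc 9: 850 + 650 = 1500
No arrangement into 8 discs stays within capacity, so 9 is optimal.

9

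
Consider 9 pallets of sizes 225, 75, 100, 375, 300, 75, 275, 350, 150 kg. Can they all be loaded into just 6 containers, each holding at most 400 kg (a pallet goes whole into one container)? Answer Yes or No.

A valid assignment using 6 containers:
  container 1: 375 = 375
  container 2: 350 = 350
  container 3: 300 + 100 = 400
  container 4: 275 + 75 = 350
  container 5: 225 + 150 = 375
  container 6: 75 = 75
Every load is within 400 kg, so 6 containers suffice.

Yes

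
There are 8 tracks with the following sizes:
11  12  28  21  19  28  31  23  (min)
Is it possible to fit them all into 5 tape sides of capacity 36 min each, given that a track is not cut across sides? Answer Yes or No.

Total = 173 min; ⌈173/36⌉ = 5.
6 tracks each exceed half the capacity and cannot share a side, forcing at least 6 tape sides.
At least 6 tape sides are required, but only 5 are allowed.

No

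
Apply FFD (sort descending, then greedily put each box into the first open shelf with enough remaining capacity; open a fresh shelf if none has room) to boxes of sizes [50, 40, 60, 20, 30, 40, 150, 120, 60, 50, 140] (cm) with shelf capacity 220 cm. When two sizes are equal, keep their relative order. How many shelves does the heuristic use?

Sorted descending: 150, 140, 120, 60, 60, 50, 50, 40, 40, 30, 20.
  150 → shelf 1 (new)  [load 150/220]
  140 → shelf 2 (new)  [load 140/220]
  120 → shelf 3 (new)  [load 120/220]
  60 → shelf 1  [load 210/220]
  60 → shelf 2  [load 200/220]
  50 → shelf 3  [load 170/220]
  50 → shelf 3  [load 220/220]
  40 → shelf 4 (new)  [load 40/220]
  40 → shelf 4  [load 80/220]
  30 → shelf 4  [load 110/220]
  20 → shelf 2  [load 220/220]
4 shelves opened.

4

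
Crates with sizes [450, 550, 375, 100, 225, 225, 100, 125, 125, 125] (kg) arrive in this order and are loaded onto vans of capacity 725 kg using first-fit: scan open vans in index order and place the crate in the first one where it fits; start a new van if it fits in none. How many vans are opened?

4

  450 → van 1 (new)  [load 450/725]
  550 → van 2 (new)  [load 550/725]
  375 → van 3 (new)  [load 375/725]
  100 → van 1  [load 550/725]
  225 → van 3  [load 600/725]
  225 → van 4 (new)  [load 225/725]
  100 → van 1  [load 650/725]
  125 → van 2  [load 675/725]
  125 → van 3  [load 725/725]
  125 → van 4  [load 350/725]
4 vans opened.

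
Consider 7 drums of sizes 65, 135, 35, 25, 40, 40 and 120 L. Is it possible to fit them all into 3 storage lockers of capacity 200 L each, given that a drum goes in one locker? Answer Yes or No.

A valid assignment using 3 storage lockers:
  locker 1: 135 + 65 = 200
  locker 2: 120 + 40 + 40 = 200
  locker 3: 35 + 25 = 60
Every load is within 200 L, so 3 storage lockers suffice.

Yes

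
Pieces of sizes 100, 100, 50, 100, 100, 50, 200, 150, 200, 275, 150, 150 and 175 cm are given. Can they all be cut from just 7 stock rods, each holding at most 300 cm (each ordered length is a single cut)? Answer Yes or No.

Yes

A valid assignment using 7 stock rods:
  stock rod 1: 275 = 275
  stock rod 2: 200 + 100 = 300
  stock rod 3: 200 + 100 = 300
  stock rod 4: 175 + 100 = 275
  stock rod 5: 150 + 150 = 300
  stock rod 6: 150 + 100 + 50 = 300
  stock rod 7: 50 = 50
Every load is within 300 cm, so 7 stock rods suffice.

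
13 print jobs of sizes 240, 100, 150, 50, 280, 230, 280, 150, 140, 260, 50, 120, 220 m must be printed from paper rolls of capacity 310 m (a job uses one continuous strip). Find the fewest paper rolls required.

9

Total = 280 + 280 + 260 + 240 + 230 + 220 + 150 + 150 + 140 + 120 + 100 + 50 + 50 = 2270 m.
Lower bound: ⌈2270/310⌉ = 8 paper rolls.
A packing using 9 paper rolls:
  roll 1: 280 = 280
  roll 2: 280 = 280
  roll 3: 260 + 50 = 310
  roll 4: 240 + 50 = 290
  roll 5: 230 = 230
  roll 6: 220 = 220
  roll 7: 150 + 150 = 300
  roll 8: 140 + 120 = 260
  roll 9: 100 = 100
No arrangement into 8 paper rolls stays within capacity, so 9 is optimal.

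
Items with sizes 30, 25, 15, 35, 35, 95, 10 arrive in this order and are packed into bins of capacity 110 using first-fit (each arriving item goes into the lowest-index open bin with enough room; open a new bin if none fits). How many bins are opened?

  30 → bin 1 (new)  [load 30/110]
  25 → bin 1  [load 55/110]
  15 → bin 1  [load 70/110]
  35 → bin 1  [load 105/110]
  35 → bin 2 (new)  [load 35/110]
  95 → bin 3 (new)  [load 95/110]
  10 → bin 2  [load 45/110]
3 bins opened.

3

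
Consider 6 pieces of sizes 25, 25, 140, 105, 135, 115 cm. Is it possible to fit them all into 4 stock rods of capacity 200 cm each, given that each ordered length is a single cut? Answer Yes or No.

Yes

A valid assignment using 4 stock rods:
  stock rod 1: 140 + 25 + 25 = 190
  stock rod 2: 135 = 135
  stock rod 3: 115 = 115
  stock rod 4: 105 = 105
Every load is within 200 cm, so 4 stock rods suffice.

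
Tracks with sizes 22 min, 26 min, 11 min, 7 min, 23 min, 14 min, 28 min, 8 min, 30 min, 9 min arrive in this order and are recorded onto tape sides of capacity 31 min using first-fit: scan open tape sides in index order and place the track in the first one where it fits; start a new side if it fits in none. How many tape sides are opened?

7

  22 → side 1 (new)  [load 22/31]
  26 → side 2 (new)  [load 26/31]
  11 → side 3 (new)  [load 11/31]
  7 → side 1  [load 29/31]
  23 → side 4 (new)  [load 23/31]
  14 → side 3  [load 25/31]
  28 → side 5 (new)  [load 28/31]
  8 → side 4  [load 31/31]
  30 → side 6 (new)  [load 30/31]
  9 → side 7 (new)  [load 9/31]
7 tape sides opened.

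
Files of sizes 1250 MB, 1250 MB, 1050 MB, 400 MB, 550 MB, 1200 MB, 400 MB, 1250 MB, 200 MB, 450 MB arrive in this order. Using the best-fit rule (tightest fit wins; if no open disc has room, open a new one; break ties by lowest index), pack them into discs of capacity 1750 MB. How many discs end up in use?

  1250 → disc 1 (new)  [load 1250/1750]
  1250 → disc 2 (new)  [load 1250/1750]
  1050 → disc 3 (new)  [load 1050/1750]
  400 → disc 1  [load 1650/1750]
  550 → disc 3  [load 1600/1750]
  1200 → disc 4 (new)  [load 1200/1750]
  400 → disc 2  [load 1650/1750]
  1250 → disc 5 (new)  [load 1250/1750]
  200 → disc 5  [load 1450/1750]
  450 → disc 4  [load 1650/1750]
5 discs opened.

5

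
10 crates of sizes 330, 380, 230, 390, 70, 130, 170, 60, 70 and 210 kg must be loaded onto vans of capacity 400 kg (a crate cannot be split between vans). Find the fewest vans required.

Total = 390 + 380 + 330 + 230 + 210 + 170 + 130 + 70 + 70 + 60 = 2040 kg.
Lower bound: ⌈2040/400⌉ = 6 vans.
A packing using 6 vans:
  van 1: 390 = 390
  van 2: 380 = 380
  van 3: 330 + 70 = 400
  van 4: 230 + 170 = 400
  van 5: 210 + 130 + 60 = 400
  van 6: 70 = 70
This matches the lower bound, so 6 is optimal.

6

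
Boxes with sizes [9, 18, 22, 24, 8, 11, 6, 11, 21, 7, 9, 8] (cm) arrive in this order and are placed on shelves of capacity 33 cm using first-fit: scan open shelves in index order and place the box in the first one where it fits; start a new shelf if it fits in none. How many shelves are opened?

  9 → shelf 1 (new)  [load 9/33]
  18 → shelf 1  [load 27/33]
  22 → shelf 2 (new)  [load 22/33]
  24 → shelf 3 (new)  [load 24/33]
  8 → shelf 2  [load 30/33]
  11 → shelf 4 (new)  [load 11/33]
  6 → shelf 1  [load 33/33]
  11 → shelf 4  [load 22/33]
  21 → shelf 5 (new)  [load 21/33]
  7 → shelf 3  [load 31/33]
  9 → shelf 4  [load 31/33]
  8 → shelf 5  [load 29/33]
5 shelves opened.

5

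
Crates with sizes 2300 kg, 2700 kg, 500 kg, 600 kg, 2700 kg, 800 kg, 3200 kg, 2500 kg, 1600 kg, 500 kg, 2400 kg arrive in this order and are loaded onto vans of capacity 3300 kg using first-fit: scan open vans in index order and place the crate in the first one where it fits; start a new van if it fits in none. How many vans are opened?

7

  2300 → van 1 (new)  [load 2300/3300]
  2700 → van 2 (new)  [load 2700/3300]
  500 → van 1  [load 2800/3300]
  600 → van 2  [load 3300/3300]
  2700 → van 3 (new)  [load 2700/3300]
  800 → van 4 (new)  [load 800/3300]
  3200 → van 5 (new)  [load 3200/3300]
  2500 → van 4  [load 3300/3300]
  1600 → van 6 (new)  [load 1600/3300]
  500 → van 1  [load 3300/3300]
  2400 → van 7 (new)  [load 2400/3300]
7 vans opened.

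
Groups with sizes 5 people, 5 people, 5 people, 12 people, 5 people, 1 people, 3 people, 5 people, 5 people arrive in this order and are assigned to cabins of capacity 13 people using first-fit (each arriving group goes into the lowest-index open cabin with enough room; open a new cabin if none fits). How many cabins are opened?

4

  5 → cabin 1 (new)  [load 5/13]
  5 → cabin 1  [load 10/13]
  5 → cabin 2 (new)  [load 5/13]
  12 → cabin 3 (new)  [load 12/13]
  5 → cabin 2  [load 10/13]
  1 → cabin 1  [load 11/13]
  3 → cabin 2  [load 13/13]
  5 → cabin 4 (new)  [load 5/13]
  5 → cabin 4  [load 10/13]
4 cabins opened.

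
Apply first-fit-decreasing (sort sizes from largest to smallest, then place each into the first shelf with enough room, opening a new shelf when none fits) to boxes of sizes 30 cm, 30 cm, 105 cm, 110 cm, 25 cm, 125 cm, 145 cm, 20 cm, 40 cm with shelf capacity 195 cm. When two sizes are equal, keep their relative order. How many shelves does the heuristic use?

Sorted descending: 145, 125, 110, 105, 40, 30, 30, 25, 20.
  145 → shelf 1 (new)  [load 145/195]
  125 → shelf 2 (new)  [load 125/195]
  110 → shelf 3 (new)  [load 110/195]
  105 → shelf 4 (new)  [load 105/195]
  40 → shelf 1  [load 185/195]
  30 → shelf 2  [load 155/195]
  30 → shelf 2  [load 185/195]
  25 → shelf 3  [load 135/195]
  20 → shelf 3  [load 155/195]
4 shelves opened.

4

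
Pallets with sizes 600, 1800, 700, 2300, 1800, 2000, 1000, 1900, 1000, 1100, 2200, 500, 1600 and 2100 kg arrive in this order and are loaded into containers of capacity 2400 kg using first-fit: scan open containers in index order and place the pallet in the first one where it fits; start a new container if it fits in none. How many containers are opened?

  600 → container 1 (new)  [load 600/2400]
  1800 → container 1  [load 2400/2400]
  700 → container 2 (new)  [load 700/2400]
  2300 → container 3 (new)  [load 2300/2400]
  1800 → container 4 (new)  [load 1800/2400]
  2000 → container 5 (new)  [load 2000/2400]
  1000 → container 2  [load 1700/2400]
  1900 → container 6 (new)  [load 1900/2400]
  1000 → container 7 (new)  [load 1000/2400]
  1100 → container 7  [load 2100/2400]
  2200 → container 8 (new)  [load 2200/2400]
  500 → container 2  [load 2200/2400]
  1600 → container 9 (new)  [load 1600/2400]
  2100 → container 10 (new)  [load 2100/2400]
10 containers opened.

10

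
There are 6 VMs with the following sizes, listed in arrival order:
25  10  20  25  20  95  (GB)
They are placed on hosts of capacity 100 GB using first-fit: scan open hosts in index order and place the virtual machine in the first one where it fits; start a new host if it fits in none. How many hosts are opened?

2

  25 → host 1 (new)  [load 25/100]
  10 → host 1  [load 35/100]
  20 → host 1  [load 55/100]
  25 → host 1  [load 80/100]
  20 → host 1  [load 100/100]
  95 → host 2 (new)  [load 95/100]
2 hosts opened.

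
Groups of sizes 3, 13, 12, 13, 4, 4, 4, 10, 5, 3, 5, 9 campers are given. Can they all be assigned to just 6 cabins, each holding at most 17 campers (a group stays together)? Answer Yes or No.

Yes

A valid assignment using 5 cabins:
  cabin 1: 13 + 4 = 17
  cabin 2: 13 + 4 = 17
  cabin 3: 12 + 5 = 17
  cabin 4: 10 + 4 + 3 = 17
  cabin 5: 9 + 5 + 3 = 17
That uses only 5 ≤ 6, so 6 cabins are enough.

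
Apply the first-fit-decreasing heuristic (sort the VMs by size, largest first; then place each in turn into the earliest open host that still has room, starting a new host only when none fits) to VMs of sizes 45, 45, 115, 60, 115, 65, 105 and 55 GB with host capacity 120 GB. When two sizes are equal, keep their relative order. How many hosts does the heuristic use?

Sorted descending: 115, 115, 105, 65, 60, 55, 45, 45.
  115 → host 1 (new)  [load 115/120]
  115 → host 2 (new)  [load 115/120]
  105 → host 3 (new)  [load 105/120]
  65 → host 4 (new)  [load 65/120]
  60 → host 5 (new)  [load 60/120]
  55 → host 4  [load 120/120]
  45 → host 5  [load 105/120]
  45 → host 6 (new)  [load 45/120]
6 hosts opened.

6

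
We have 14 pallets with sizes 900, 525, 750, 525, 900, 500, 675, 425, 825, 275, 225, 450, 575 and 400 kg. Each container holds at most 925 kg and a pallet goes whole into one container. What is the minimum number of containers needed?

10

Total = 900 + 900 + 825 + 750 + 675 + 575 + 525 + 525 + 500 + 450 + 425 + 400 + 275 + 225 = 7950 kg.
Lower bound: ⌈7950/925⌉ = 9 containers.
A packing using 10 containers:
  container 1: 900 = 900
  container 2: 900 = 900
  container 3: 825 = 825
  container 4: 750 = 750
  container 5: 675 + 225 = 900
  container 6: 575 + 275 = 850
  container 7: 525 + 400 = 925
  container 8: 525 = 525
  container 9: 500 + 425 = 925
  container 10: 450 = 450
No arrangement into 9 containers stays within capacity, so 10 is optimal.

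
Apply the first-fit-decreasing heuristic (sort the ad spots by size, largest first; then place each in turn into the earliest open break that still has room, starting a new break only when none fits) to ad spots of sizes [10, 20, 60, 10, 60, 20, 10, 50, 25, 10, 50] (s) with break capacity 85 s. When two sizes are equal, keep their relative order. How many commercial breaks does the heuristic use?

4

Sorted descending: 60, 60, 50, 50, 25, 20, 20, 10, 10, 10, 10.
  60 → break 1 (new)  [load 60/85]
  60 → break 2 (new)  [load 60/85]
  50 → break 3 (new)  [load 50/85]
  50 → break 4 (new)  [load 50/85]
  25 → break 1  [load 85/85]
  20 → break 2  [load 80/85]
  20 → break 3  [load 70/85]
  10 → break 3  [load 80/85]
  10 → break 4  [load 60/85]
  10 → break 4  [load 70/85]
  10 → break 4  [load 80/85]
4 commercial breaks opened.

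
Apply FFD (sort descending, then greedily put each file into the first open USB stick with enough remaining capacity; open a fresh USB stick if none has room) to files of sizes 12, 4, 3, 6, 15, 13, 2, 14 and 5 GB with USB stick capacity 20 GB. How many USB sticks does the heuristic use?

4

Sorted descending: 15, 14, 13, 12, 6, 5, 4, 3, 2.
  15 → USB stick 1 (new)  [load 15/20]
  14 → USB stick 2 (new)  [load 14/20]
  13 → USB stick 3 (new)  [load 13/20]
  12 → USB stick 4 (new)  [load 12/20]
  6 → USB stick 2  [load 20/20]
  5 → USB stick 1  [load 20/20]
  4 → USB stick 3  [load 17/20]
  3 → USB stick 3  [load 20/20]
  2 → USB stick 4  [load 14/20]
4 USB sticks opened.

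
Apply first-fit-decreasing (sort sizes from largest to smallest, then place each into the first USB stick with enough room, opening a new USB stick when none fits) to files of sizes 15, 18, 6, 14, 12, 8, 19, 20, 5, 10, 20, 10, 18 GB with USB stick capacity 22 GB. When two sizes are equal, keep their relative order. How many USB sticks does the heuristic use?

Sorted descending: 20, 20, 19, 18, 18, 15, 14, 12, 10, 10, 8, 6, 5.
  20 → USB stick 1 (new)  [load 20/22]
  20 → USB stick 2 (new)  [load 20/22]
  19 → USB stick 3 (new)  [load 19/22]
  18 → USB stick 4 (new)  [load 18/22]
  18 → USB stick 5 (new)  [load 18/22]
  15 → USB stick 6 (new)  [load 15/22]
  14 → USB stick 7 (new)  [load 14/22]
  12 → USB stick 8 (new)  [load 12/22]
  10 → USB stick 8  [load 22/22]
  10 → USB stick 9 (new)  [load 10/22]
  8 → USB stick 7  [load 22/22]
  6 → USB stick 6  [load 21/22]
  5 → USB stick 9  [load 15/22]
9 USB sticks opened.

9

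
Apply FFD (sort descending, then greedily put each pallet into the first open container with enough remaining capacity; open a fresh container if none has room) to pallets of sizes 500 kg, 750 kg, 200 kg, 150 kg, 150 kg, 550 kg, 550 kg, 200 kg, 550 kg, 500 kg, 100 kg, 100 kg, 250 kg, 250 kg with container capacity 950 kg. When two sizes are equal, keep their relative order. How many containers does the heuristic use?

Sorted descending: 750, 550, 550, 550, 500, 500, 250, 250, 200, 200, 150, 150, 100, 100.
  750 → container 1 (new)  [load 750/950]
  550 → container 2 (new)  [load 550/950]
  550 → container 3 (new)  [load 550/950]
  550 → container 4 (new)  [load 550/950]
  500 → container 5 (new)  [load 500/950]
  500 → container 6 (new)  [load 500/950]
  250 → container 2  [load 800/950]
  250 → container 3  [load 800/950]
  200 → container 1  [load 950/950]
  200 → container 4  [load 750/950]
  150 → container 2  [load 950/950]
  150 → container 3  [load 950/950]
  100 → container 4  [load 850/950]
  100 → container 4  [load 950/950]
6 containers opened.

6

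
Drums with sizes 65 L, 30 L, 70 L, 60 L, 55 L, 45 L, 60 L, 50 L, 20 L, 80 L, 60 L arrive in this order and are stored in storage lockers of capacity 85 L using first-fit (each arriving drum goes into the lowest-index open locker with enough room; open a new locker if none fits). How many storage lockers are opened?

  65 → locker 1 (new)  [load 65/85]
  30 → locker 2 (new)  [load 30/85]
  70 → locker 3 (new)  [load 70/85]
  60 → locker 4 (new)  [load 60/85]
  55 → locker 2  [load 85/85]
  45 → locker 5 (new)  [load 45/85]
  60 → locker 6 (new)  [load 60/85]
  50 → locker 7 (new)  [load 50/85]
  20 → locker 1  [load 85/85]
  80 → locker 8 (new)  [load 80/85]
  60 → locker 9 (new)  [load 60/85]
9 storage lockers opened.

9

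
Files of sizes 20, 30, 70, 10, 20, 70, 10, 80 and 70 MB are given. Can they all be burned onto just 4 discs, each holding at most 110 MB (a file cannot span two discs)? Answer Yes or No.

Yes

A valid assignment using 4 discs:
  disc 1: 80 + 30 = 110
  disc 2: 70 + 20 + 20 = 110
  disc 3: 70 + 10 + 10 = 90
  disc 4: 70 = 70
Every load is within 110 MB, so 4 discs suffice.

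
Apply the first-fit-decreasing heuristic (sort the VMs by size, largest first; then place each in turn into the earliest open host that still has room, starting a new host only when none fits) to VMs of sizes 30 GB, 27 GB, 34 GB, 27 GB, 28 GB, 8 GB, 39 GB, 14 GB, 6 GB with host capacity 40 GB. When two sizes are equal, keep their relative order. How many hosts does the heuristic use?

7

Sorted descending: 39, 34, 30, 28, 27, 27, 14, 8, 6.
  39 → host 1 (new)  [load 39/40]
  34 → host 2 (new)  [load 34/40]
  30 → host 3 (new)  [load 30/40]
  28 → host 4 (new)  [load 28/40]
  27 → host 5 (new)  [load 27/40]
  27 → host 6 (new)  [load 27/40]
  14 → host 7 (new)  [load 14/40]
  8 → host 3  [load 38/40]
  6 → host 2  [load 40/40]
7 hosts opened.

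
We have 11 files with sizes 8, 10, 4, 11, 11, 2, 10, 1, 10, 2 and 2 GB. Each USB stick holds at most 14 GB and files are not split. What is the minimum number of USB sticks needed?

Total = 11 + 11 + 10 + 10 + 10 + 8 + 4 + 2 + 2 + 2 + 1 = 71 GB.
Lower bound: ⌈71/14⌉ = 6 USB sticks.
A packing using 6 USB sticks:
  USB stick 1: 11 + 2 + 1 = 14
  USB stick 2: 11 + 2 = 13
  USB stick 3: 10 + 4 = 14
  USB stick 4: 10 + 2 = 12
  USB stick 5: 10 = 10
  USB stick 6: 8 = 8
This matches the lower bound, so 6 is optimal.

6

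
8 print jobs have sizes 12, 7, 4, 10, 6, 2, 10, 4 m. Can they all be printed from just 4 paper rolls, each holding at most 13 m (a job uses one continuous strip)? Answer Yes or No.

No

Total = 55 m; ⌈55/13⌉ = 5.
At least 5 paper rolls are required, but only 4 are allowed.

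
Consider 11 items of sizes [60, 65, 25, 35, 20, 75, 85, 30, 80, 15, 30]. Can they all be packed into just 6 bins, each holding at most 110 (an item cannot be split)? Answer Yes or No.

A valid assignment using 5 bins:
  bin 1: 85 + 25 = 110
  bin 2: 80 + 30 = 110
  bin 3: 75 + 35 = 110
  bin 4: 65 + 30 + 15 = 110
  bin 5: 60 + 20 = 80
That uses only 5 ≤ 6, so 6 bins are enough.

Yes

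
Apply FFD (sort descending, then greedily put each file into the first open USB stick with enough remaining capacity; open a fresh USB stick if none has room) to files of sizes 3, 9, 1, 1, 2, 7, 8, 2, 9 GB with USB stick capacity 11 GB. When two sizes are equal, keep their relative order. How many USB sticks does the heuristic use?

4

Sorted descending: 9, 9, 8, 7, 3, 2, 2, 1, 1.
  9 → USB stick 1 (new)  [load 9/11]
  9 → USB stick 2 (new)  [load 9/11]
  8 → USB stick 3 (new)  [load 8/11]
  7 → USB stick 4 (new)  [load 7/11]
  3 → USB stick 3  [load 11/11]
  2 → USB stick 1  [load 11/11]
  2 → USB stick 2  [load 11/11]
  1 → USB stick 4  [load 8/11]
  1 → USB stick 4  [load 9/11]
4 USB sticks opened.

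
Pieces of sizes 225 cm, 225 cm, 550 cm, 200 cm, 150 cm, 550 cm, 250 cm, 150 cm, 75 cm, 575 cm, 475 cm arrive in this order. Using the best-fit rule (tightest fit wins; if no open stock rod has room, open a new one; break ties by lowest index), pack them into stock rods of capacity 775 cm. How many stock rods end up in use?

5

  225 → stock rod 1 (new)  [load 225/775]
  225 → stock rod 1  [load 450/775]
  550 → stock rod 2 (new)  [load 550/775]
  200 → stock rod 2  [load 750/775]
  150 → stock rod 1  [load 600/775]
  550 → stock rod 3 (new)  [load 550/775]
  250 → stock rod 4 (new)  [load 250/775]
  150 → stock rod 1  [load 750/775]
  75 → stock rod 3  [load 625/775]
  575 → stock rod 5 (new)  [load 575/775]
  475 → stock rod 4  [load 725/775]
5 stock rods opened.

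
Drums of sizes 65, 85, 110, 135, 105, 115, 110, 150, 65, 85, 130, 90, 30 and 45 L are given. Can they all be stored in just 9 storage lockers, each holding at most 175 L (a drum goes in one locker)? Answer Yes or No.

A valid assignment using 9 storage lockers:
  locker 1: 150 = 150
  locker 2: 135 + 30 = 165
  locker 3: 130 + 45 = 175
  locker 4: 115 = 115
  locker 5: 110 + 65 = 175
  locker 6: 110 + 65 = 175
  locker 7: 105 = 105
  locker 8: 90 + 85 = 175
  locker 9: 85 = 85
Every load is within 175 L, so 9 storage lockers suffice.

Yes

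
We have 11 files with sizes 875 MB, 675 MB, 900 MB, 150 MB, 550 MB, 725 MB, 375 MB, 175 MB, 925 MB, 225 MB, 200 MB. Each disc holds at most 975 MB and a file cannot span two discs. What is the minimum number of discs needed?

Total = 925 + 900 + 875 + 725 + 675 + 550 + 375 + 225 + 200 + 175 + 150 = 5775 MB.
Lower bound: ⌈5775/975⌉ = 6 discs.
A packing using 7 discs:
  disc 1: 925 = 925
  disc 2: 900 = 900
  disc 3: 875 = 875
  disc 4: 725 + 225 = 950
  disc 5: 675 + 200 = 875
  disc 6: 550 + 375 = 925
  disc 7: 175 + 150 = 325
No arrangement into 6 discs stays within capacity, so 7 is optimal.

7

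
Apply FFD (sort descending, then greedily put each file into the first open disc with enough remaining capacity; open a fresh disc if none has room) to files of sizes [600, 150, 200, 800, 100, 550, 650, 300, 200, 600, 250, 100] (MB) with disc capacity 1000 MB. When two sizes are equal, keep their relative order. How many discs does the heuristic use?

5

Sorted descending: 800, 650, 600, 600, 550, 300, 250, 200, 200, 150, 100, 100.
  800 → disc 1 (new)  [load 800/1000]
  650 → disc 2 (new)  [load 650/1000]
  600 → disc 3 (new)  [load 600/1000]
  600 → disc 4 (new)  [load 600/1000]
  550 → disc 5 (new)  [load 550/1000]
  300 → disc 2  [load 950/1000]
  250 → disc 3  [load 850/1000]
  200 → disc 1  [load 1000/1000]
  200 → disc 4  [load 800/1000]
  150 → disc 3  [load 1000/1000]
  100 → disc 4  [load 900/1000]
  100 → disc 4  [load 1000/1000]
5 discs opened.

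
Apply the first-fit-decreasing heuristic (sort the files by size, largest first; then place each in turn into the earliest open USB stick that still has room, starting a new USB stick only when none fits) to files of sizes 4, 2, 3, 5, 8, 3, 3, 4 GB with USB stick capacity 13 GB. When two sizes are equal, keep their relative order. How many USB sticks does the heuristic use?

Sorted descending: 8, 5, 4, 4, 3, 3, 3, 2.
  8 → USB stick 1 (new)  [load 8/13]
  5 → USB stick 1  [load 13/13]
  4 → USB stick 2 (new)  [load 4/13]
  4 → USB stick 2  [load 8/13]
  3 → USB stick 2  [load 11/13]
  3 → USB stick 3 (new)  [load 3/13]
  3 → USB stick 3  [load 6/13]
  2 → USB stick 2  [load 13/13]
3 USB sticks opened.

3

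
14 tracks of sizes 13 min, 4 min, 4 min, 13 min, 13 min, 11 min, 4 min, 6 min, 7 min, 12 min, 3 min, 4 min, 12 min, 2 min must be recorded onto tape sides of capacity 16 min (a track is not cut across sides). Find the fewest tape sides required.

8

Total = 13 + 13 + 13 + 12 + 12 + 11 + 7 + 6 + 4 + 4 + 4 + 4 + 3 + 2 = 108 min.
Lower bound: ⌈108/16⌉ = 7 tape sides.
A packing using 8 tape sides:
  side 1: 13 + 3 = 16
  side 2: 13 + 2 = 15
  side 3: 13 = 13
  side 4: 12 + 4 = 16
  side 5: 12 + 4 = 16
  side 6: 11 + 4 = 15
  side 7: 7 + 6 = 13
  side 8: 4 = 4
No arrangement into 7 tape sides stays within capacity, so 8 is optimal.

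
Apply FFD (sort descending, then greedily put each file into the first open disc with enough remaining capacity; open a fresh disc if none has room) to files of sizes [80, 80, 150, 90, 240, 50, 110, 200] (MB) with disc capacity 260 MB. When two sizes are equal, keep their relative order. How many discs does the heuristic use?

4

Sorted descending: 240, 200, 150, 110, 90, 80, 80, 50.
  240 → disc 1 (new)  [load 240/260]
  200 → disc 2 (new)  [load 200/260]
  150 → disc 3 (new)  [load 150/260]
  110 → disc 3  [load 260/260]
  90 → disc 4 (new)  [load 90/260]
  80 → disc 4  [load 170/260]
  80 → disc 4  [load 250/260]
  50 → disc 2  [load 250/260]
4 discs opened.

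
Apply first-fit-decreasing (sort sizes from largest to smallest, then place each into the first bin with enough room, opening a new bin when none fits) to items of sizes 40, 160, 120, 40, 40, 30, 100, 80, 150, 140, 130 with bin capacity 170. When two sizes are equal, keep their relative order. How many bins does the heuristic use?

7

Sorted descending: 160, 150, 140, 130, 120, 100, 80, 40, 40, 40, 30.
  160 → bin 1 (new)  [load 160/170]
  150 → bin 2 (new)  [load 150/170]
  140 → bin 3 (new)  [load 140/170]
  130 → bin 4 (new)  [load 130/170]
  120 → bin 5 (new)  [load 120/170]
  100 → bin 6 (new)  [load 100/170]
  80 → bin 7 (new)  [load 80/170]
  40 → bin 4  [load 170/170]
  40 → bin 5  [load 160/170]
  40 → bin 6  [load 140/170]
  30 → bin 3  [load 170/170]
7 bins opened.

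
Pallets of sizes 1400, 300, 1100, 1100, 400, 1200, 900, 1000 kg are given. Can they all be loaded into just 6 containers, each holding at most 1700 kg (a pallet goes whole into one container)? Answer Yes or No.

A valid assignment using 6 containers:
  container 1: 1400 + 300 = 1700
  container 2: 1200 + 400 = 1600
  container 3: 1100 = 1100
  container 4: 1100 = 1100
  container 5: 1000 = 1000
  container 6: 900 = 900
Every load is within 1700 kg, so 6 containers suffice.

Yes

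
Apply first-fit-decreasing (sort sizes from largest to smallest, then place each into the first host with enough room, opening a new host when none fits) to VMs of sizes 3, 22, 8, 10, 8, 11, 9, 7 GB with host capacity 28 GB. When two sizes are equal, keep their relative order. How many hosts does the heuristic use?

Sorted descending: 22, 11, 10, 9, 8, 8, 7, 3.
  22 → host 1 (new)  [load 22/28]
  11 → host 2 (new)  [load 11/28]
  10 → host 2  [load 21/28]
  9 → host 3 (new)  [load 9/28]
  8 → host 3  [load 17/28]
  8 → host 3  [load 25/28]
  7 → host 2  [load 28/28]
  3 → host 1  [load 25/28]
3 hosts opened.

3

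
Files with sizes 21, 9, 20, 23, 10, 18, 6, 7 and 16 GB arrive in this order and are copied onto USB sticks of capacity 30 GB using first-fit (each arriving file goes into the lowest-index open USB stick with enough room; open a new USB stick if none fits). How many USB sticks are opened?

  21 → USB stick 1 (new)  [load 21/30]
  9 → USB stick 1  [load 30/30]
  20 → USB stick 2 (new)  [load 20/30]
  23 → USB stick 3 (new)  [load 23/30]
  10 → USB stick 2  [load 30/30]
  18 → USB stick 4 (new)  [load 18/30]
  6 → USB stick 3  [load 29/30]
  7 → USB stick 4  [load 25/30]
  16 → USB stick 5 (new)  [load 16/30]
5 USB sticks opened.

5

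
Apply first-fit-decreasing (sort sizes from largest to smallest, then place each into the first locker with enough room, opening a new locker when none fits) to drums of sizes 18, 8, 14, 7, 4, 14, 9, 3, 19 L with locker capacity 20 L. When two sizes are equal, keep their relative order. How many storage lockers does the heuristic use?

6

Sorted descending: 19, 18, 14, 14, 9, 8, 7, 4, 3.
  19 → locker 1 (new)  [load 19/20]
  18 → locker 2 (new)  [load 18/20]
  14 → locker 3 (new)  [load 14/20]
  14 → locker 4 (new)  [load 14/20]
  9 → locker 5 (new)  [load 9/20]
  8 → locker 5  [load 17/20]
  7 → locker 6 (new)  [load 7/20]
  4 → locker 3  [load 18/20]
  3 → locker 4  [load 17/20]
6 storage lockers opened.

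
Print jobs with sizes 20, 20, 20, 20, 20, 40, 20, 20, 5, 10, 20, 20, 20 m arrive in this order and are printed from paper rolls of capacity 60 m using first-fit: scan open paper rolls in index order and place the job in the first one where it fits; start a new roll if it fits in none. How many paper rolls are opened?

  20 → roll 1 (new)  [load 20/60]
  20 → roll 1  [load 40/60]
  20 → roll 1  [load 60/60]
  20 → roll 2 (new)  [load 20/60]
  20 → roll 2  [load 40/60]
  40 → roll 3 (new)  [load 40/60]
  20 → roll 2  [load 60/60]
  20 → roll 3  [load 60/60]
  5 → roll 4 (new)  [load 5/60]
  10 → roll 4  [load 15/60]
  20 → roll 4  [load 35/60]
  20 → roll 4  [load 55/60]
  20 → roll 5 (new)  [load 20/60]
5 paper rolls opened.

5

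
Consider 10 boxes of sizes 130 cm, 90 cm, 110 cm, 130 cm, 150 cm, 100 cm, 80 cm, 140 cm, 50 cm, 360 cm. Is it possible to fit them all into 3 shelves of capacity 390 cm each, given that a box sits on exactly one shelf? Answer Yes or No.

No

Total = 1340 cm; ⌈1340/390⌉ = 4.
At least 4 shelves are required, but only 3 are allowed.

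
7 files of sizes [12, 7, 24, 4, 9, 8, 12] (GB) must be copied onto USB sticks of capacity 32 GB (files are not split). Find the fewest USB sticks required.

Total = 24 + 12 + 12 + 9 + 8 + 7 + 4 = 76 GB.
Lower bound: ⌈76/32⌉ = 3 USB sticks.
A packing using 3 USB sticks:
  USB stick 1: 24 + 8 = 32
  USB stick 2: 12 + 12 + 7 = 31
  USB stick 3: 9 + 4 = 13
This matches the lower bound, so 3 is optimal.

3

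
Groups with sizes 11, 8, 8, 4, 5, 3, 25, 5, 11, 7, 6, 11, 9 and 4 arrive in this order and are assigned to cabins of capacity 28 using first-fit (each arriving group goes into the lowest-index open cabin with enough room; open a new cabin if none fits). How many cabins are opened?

5

  11 → cabin 1 (new)  [load 11/28]
  8 → cabin 1  [load 19/28]
  8 → cabin 1  [load 27/28]
  4 → cabin 2 (new)  [load 4/28]
  5 → cabin 2  [load 9/28]
  3 → cabin 2  [load 12/28]
  25 → cabin 3 (new)  [load 25/28]
  5 → cabin 2  [load 17/28]
  11 → cabin 2  [load 28/28]
  7 → cabin 4 (new)  [load 7/28]
  6 → cabin 4  [load 13/28]
  11 → cabin 4  [load 24/28]
  9 → cabin 5 (new)  [load 9/28]
  4 → cabin 4  [load 28/28]
5 cabins opened.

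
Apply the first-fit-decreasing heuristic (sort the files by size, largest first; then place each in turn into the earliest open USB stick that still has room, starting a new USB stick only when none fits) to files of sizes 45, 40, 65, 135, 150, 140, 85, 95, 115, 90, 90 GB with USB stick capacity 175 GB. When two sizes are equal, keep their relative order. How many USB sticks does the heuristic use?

Sorted descending: 150, 140, 135, 115, 95, 90, 90, 85, 65, 45, 40.
  150 → USB stick 1 (new)  [load 150/175]
  140 → USB stick 2 (new)  [load 140/175]
  135 → USB stick 3 (new)  [load 135/175]
  115 → USB stick 4 (new)  [load 115/175]
  95 → USB stick 5 (new)  [load 95/175]
  90 → USB stick 6 (new)  [load 90/175]
  90 → USB stick 7 (new)  [load 90/175]
  85 → USB stick 6  [load 175/175]
  65 → USB stick 5  [load 160/175]
  45 → USB stick 4  [load 160/175]
  40 → USB stick 3  [load 175/175]
7 USB sticks opened.

7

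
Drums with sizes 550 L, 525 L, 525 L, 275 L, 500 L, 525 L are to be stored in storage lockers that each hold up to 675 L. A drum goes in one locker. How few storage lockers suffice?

6

Total = 550 + 525 + 525 + 525 + 500 + 275 = 2900 L.
Lower bound: ⌈2900/675⌉ = 5 storage lockers.
A packing using 6 storage lockers:
  locker 1: 550 = 550
  locker 2: 525 = 525
  locker 3: 525 = 525
  locker 4: 525 = 525
  locker 5: 500 = 500
  locker 6: 275 = 275
No arrangement into 5 storage lockers stays within capacity, so 6 is optimal.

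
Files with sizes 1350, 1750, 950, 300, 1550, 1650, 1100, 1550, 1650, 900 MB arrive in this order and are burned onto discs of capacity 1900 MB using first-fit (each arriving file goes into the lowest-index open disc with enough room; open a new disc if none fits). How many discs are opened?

8

  1350 → disc 1 (new)  [load 1350/1900]
  1750 → disc 2 (new)  [load 1750/1900]
  950 → disc 3 (new)  [load 950/1900]
  300 → disc 1  [load 1650/1900]
  1550 → disc 4 (new)  [load 1550/1900]
  1650 → disc 5 (new)  [load 1650/1900]
  1100 → disc 6 (new)  [load 1100/1900]
  1550 → disc 7 (new)  [load 1550/1900]
  1650 → disc 8 (new)  [load 1650/1900]
  900 → disc 3  [load 1850/1900]
8 discs opened.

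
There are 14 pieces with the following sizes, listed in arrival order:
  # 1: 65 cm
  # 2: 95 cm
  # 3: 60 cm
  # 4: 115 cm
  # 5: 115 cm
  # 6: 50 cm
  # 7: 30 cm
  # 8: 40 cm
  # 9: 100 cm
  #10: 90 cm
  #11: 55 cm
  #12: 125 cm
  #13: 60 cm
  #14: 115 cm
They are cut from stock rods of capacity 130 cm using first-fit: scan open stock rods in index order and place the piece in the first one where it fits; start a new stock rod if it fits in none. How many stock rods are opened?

10

  65 → stock rod 1 (new)  [load 65/130]
  95 → stock rod 2 (new)  [load 95/130]
  60 → stock rod 1  [load 125/130]
  115 → stock rod 3 (new)  [load 115/130]
  115 → stock rod 4 (new)  [load 115/130]
  50 → stock rod 5 (new)  [load 50/130]
  30 → stock rod 2  [load 125/130]
  40 → stock rod 5  [load 90/130]
  100 → stock rod 6 (new)  [load 100/130]
  90 → stock rod 7 (new)  [load 90/130]
  55 → stock rod 8 (new)  [load 55/130]
  125 → stock rod 9 (new)  [load 125/130]
  60 → stock rod 8  [load 115/130]
  115 → stock rod 10 (new)  [load 115/130]
10 stock rods opened.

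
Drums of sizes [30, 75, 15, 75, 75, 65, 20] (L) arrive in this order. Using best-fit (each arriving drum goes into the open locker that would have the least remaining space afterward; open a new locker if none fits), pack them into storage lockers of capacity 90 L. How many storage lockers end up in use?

  30 → locker 1 (new)  [load 30/90]
  75 → locker 2 (new)  [load 75/90]
  15 → locker 2  [load 90/90]
  75 → locker 3 (new)  [load 75/90]
  75 → locker 4 (new)  [load 75/90]
  65 → locker 5 (new)  [load 65/90]
  20 → locker 5  [load 85/90]
5 storage lockers opened.

5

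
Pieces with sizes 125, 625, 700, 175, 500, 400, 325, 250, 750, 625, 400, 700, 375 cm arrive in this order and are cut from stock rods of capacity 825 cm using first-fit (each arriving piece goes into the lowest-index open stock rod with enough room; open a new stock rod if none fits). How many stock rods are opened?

  125 → stock rod 1 (new)  [load 125/825]
  625 → stock rod 1  [load 750/825]
  700 → stock rod 2 (new)  [load 700/825]
  175 → stock rod 3 (new)  [load 175/825]
  500 → stock rod 3  [load 675/825]
  400 → stock rod 4 (new)  [load 400/825]
  325 → stock rod 4  [load 725/825]
  250 → stock rod 5 (new)  [load 250/825]
  750 → stock rod 6 (new)  [load 750/825]
  625 → stock rod 7 (new)  [load 625/825]
  400 → stock rod 5  [load 650/825]
  700 → stock rod 8 (new)  [load 700/825]
  375 → stock rod 9 (new)  [load 375/825]
9 stock rods opened.

9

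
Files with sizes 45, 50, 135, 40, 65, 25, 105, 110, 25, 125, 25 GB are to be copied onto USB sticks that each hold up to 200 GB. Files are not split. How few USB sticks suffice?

Total = 135 + 125 + 110 + 105 + 65 + 50 + 45 + 40 + 25 + 25 + 25 = 750 GB.
Lower bound: ⌈750/200⌉ = 4 USB sticks.
A packing using 4 USB sticks:
  USB stick 1: 135 + 65 = 200
  USB stick 2: 125 + 50 + 25 = 200
  USB stick 3: 110 + 45 + 40 = 195
  USB stick 4: 105 + 25 + 25 = 155
This matches the lower bound, so 4 is optimal.

4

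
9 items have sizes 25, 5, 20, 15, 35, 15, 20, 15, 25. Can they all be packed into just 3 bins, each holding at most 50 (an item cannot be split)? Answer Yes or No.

Total = 175; ⌈175/50⌉ = 4.
At least 4 bins are required, but only 3 are allowed.

No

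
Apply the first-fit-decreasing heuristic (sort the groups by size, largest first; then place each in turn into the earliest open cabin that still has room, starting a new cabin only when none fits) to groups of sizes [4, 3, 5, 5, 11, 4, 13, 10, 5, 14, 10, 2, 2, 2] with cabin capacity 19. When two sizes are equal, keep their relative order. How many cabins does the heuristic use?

5

Sorted descending: 14, 13, 11, 10, 10, 5, 5, 5, 4, 4, 3, 2, 2, 2.
  14 → cabin 1 (new)  [load 14/19]
  13 → cabin 2 (new)  [load 13/19]
  11 → cabin 3 (new)  [load 11/19]
  10 → cabin 4 (new)  [load 10/19]
  10 → cabin 5 (new)  [load 10/19]
  5 → cabin 1  [load 19/19]
  5 → cabin 2  [load 18/19]
  5 → cabin 3  [load 16/19]
  4 → cabin 4  [load 14/19]
  4 → cabin 4  [load 18/19]
  3 → cabin 3  [load 19/19]
  2 → cabin 5  [load 12/19]
  2 → cabin 5  [load 14/19]
  2 → cabin 5  [load 16/19]
5 cabins opened.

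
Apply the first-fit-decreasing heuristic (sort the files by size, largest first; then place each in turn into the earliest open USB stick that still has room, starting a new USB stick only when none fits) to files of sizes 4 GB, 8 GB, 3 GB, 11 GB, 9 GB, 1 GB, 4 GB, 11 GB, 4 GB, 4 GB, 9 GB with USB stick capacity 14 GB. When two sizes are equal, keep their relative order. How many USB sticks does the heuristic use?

6

Sorted descending: 11, 11, 9, 9, 8, 4, 4, 4, 4, 3, 1.
  11 → USB stick 1 (new)  [load 11/14]
  11 → USB stick 2 (new)  [load 11/14]
  9 → USB stick 3 (new)  [load 9/14]
  9 → USB stick 4 (new)  [load 9/14]
  8 → USB stick 5 (new)  [load 8/14]
  4 → USB stick 3  [load 13/14]
  4 → USB stick 4  [load 13/14]
  4 → USB stick 5  [load 12/14]
  4 → USB stick 6 (new)  [load 4/14]
  3 → USB stick 1  [load 14/14]
  1 → USB stick 2  [load 12/14]
6 USB sticks opened.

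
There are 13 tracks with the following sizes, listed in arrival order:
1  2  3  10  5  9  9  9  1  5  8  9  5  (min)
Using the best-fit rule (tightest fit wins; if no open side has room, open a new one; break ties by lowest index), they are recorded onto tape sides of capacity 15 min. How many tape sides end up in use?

6

  1 → side 1 (new)  [load 1/15]
  2 → side 1  [load 3/15]
  3 → side 1  [load 6/15]
  10 → side 2 (new)  [load 10/15]
  5 → side 2  [load 15/15]
  9 → side 1  [load 15/15]
  9 → side 3 (new)  [load 9/15]
  9 → side 4 (new)  [load 9/15]
  1 → side 3  [load 10/15]
  5 → side 3  [load 15/15]
  8 → side 5 (new)  [load 8/15]
  9 → side 6 (new)  [load 9/15]
  5 → side 4  [load 14/15]
6 tape sides opened.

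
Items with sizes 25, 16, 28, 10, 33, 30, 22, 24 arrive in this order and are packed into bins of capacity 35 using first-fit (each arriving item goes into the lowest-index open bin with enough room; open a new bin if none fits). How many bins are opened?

  25 → bin 1 (new)  [load 25/35]
  16 → bin 2 (new)  [load 16/35]
  28 → bin 3 (new)  [load 28/35]
  10 → bin 1  [load 35/35]
  33 → bin 4 (new)  [load 33/35]
  30 → bin 5 (new)  [load 30/35]
  22 → bin 6 (new)  [load 22/35]
  24 → bin 7 (new)  [load 24/35]
7 bins opened.

7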